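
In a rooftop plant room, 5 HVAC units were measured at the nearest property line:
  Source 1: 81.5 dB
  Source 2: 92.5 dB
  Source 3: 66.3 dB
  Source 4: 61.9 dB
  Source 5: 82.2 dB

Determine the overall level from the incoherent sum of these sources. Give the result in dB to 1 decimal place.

Sum in the linear (power) domain: Σ 10^(Lᵢ/10) = 10^(81.5/10) + 10^(92.5/10) + 10^(66.3/10) + 10^(61.9/10) + 10^(82.2/10) = 2.091e+09.
Combined level = 10 log₁₀(2.091e+09) = 93.2 dB.

93.2 dB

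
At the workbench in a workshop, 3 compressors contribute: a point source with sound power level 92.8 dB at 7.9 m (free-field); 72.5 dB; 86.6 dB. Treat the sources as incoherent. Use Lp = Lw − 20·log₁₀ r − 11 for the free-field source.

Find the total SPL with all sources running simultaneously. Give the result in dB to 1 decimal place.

Source at 7.9 m: Lp = 92.8 − 20·log₁₀(7.9) − 11 = 63.8 dB.
Σ 10^(Lᵢ/10) = 4.773e+08.
Combined level = 10 log₁₀(4.773e+08) = 86.8 dB.

86.8 dB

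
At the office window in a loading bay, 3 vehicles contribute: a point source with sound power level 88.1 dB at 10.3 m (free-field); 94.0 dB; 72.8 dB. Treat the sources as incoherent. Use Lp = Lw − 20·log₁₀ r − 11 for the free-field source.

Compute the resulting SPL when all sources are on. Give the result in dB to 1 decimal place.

94.0 dB

Source at 10.3 m: Lp = 88.1 − 20·log₁₀(10.3) − 11 = 56.8 dB.
Converting to relative power and adding: 10^(56.8/10) + 10^(94.0/10) + 10^(72.8/10) = 2.531e+09.
Combined level = 10 log₁₀(2.531e+09) = 94.0 dB.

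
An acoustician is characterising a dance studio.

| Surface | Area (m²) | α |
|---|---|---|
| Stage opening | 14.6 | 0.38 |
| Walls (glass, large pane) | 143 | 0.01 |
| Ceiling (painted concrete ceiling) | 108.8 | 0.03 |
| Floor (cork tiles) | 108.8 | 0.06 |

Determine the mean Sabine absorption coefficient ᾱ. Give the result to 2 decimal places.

S = Σ Sᵢ = 14.6 + 143 + 108.8 + 108.8 = 375.2 m².
Weighted sum Σ Sα = 16.770.
ᾱ = A/S = 0.04.

0.04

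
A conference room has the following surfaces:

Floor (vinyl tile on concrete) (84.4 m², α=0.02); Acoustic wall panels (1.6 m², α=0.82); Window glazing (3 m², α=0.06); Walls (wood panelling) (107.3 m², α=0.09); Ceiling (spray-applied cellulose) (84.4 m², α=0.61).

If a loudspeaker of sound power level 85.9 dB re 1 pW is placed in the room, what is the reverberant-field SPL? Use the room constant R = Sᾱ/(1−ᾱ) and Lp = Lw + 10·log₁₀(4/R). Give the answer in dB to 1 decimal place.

A = 64.321 sabins; S = 280.7 m².
ᾱ = 64.321/280.7 = 0.2291; R = Sᾱ/(1−ᾱ) = 64.321/(1−0.2291) = 83.436 m².
Lp = 85.9 + 10·log₁₀(4/83.436) = 85.9 + (-13.19) = 72.7 dB.

72.7 dB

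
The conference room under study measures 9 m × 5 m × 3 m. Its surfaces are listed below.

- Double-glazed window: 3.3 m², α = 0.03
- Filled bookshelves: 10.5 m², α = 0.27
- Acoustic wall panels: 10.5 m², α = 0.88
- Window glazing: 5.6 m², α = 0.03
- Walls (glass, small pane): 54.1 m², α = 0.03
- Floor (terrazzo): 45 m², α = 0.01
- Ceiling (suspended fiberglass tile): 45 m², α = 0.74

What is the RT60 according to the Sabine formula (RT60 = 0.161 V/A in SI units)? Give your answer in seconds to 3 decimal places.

0.456 seconds

Summing Sᵢαᵢ: 0.099 + 2.835 + 9.240 + 0.168 + 1.623 + 0.450 + 33.300 → A = 47.715 sabins.
Volume V = 9 × 5 × 3 = 135 m³.
Sabine: RT60 = 0.161 × 135 / 47.715 = 0.456 s.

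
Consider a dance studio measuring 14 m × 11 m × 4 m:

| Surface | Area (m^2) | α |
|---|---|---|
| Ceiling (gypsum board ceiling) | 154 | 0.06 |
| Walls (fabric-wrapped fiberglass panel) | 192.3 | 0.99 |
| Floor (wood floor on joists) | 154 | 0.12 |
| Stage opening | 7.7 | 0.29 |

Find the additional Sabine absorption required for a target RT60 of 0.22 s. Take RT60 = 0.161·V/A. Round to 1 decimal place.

A₁ = Σ Sᵢαᵢ = 154*0.06 + 192.3*0.99 + 154*0.12 + 7.7*0.29 = 220.330 sabins.
V = 616 m³. Required absorption A₂ = 0.161 × 616 / 0.22 = 450.800 sabins.
Shortfall: 450.800 − 220.330 = 230.5 sabins.

230.5 sabins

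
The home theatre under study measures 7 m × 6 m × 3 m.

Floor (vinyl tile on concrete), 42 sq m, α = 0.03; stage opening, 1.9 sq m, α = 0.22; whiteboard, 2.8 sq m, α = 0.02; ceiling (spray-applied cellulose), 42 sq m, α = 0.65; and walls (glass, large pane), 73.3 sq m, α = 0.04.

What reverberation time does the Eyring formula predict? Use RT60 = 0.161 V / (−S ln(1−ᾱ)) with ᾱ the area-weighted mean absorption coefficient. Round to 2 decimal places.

S = Σ Sᵢ = 162.0 sq m.
Absorption A = 42·0.03 + 1.9·0.22 + 2.8·0.02 + 42·0.65 + 73.3·0.04 = 31.966 sabins.
Mean coefficient ᾱ = A/S = 0.1973.
−S·ln(1−ᾱ) = −162.0 × ln(1 − 0.1973) = 35.603.
V = 7 × 6 × 3 = 126 m³.
T = 0.161·V/[−S·ln(1−ᾱ)] = 0.161·126/35.603 = 0.57 s.

0.57 s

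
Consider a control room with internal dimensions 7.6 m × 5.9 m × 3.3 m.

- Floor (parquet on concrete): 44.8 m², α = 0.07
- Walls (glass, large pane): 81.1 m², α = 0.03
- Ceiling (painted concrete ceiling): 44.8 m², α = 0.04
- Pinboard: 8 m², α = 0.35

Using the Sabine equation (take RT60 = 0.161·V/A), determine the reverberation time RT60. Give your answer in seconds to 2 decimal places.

2.34 s

Summing Sᵢαᵢ: 3.136 + 2.433 + 1.792 + 2.800 → A = 10.161 sabins.
Room volume: 147.972 m³.
Sabine: RT60 = 0.161 × 147.972 / 10.161 = 2.34 s.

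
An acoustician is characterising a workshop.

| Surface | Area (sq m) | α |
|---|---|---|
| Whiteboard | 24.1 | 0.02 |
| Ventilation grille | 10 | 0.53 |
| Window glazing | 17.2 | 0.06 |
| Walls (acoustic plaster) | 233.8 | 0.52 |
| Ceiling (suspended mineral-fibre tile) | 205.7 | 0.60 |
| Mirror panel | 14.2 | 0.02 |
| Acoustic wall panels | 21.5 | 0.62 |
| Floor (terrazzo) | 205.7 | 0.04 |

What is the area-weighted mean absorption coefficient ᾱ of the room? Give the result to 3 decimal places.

0.374

Total surface area S = 732.2 sq m.
Weighted sum Σ Sα = 273.652.
ᾱ = A/S = 0.374.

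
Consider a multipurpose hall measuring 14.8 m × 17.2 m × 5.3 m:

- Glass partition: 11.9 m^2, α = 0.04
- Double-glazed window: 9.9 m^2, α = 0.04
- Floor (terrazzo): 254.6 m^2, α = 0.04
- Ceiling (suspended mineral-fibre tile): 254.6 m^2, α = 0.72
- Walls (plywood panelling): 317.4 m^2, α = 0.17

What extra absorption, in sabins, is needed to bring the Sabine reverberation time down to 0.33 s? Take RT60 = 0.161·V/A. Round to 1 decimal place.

409.9 sabins

A₁ = Σ Sᵢαᵢ = 11.9*0.04 + 9.9*0.04 + 254.6*0.04 + 254.6*0.72 + 317.4*0.17 = 248.326 sabins.
Target A₂ = 0.161·1349.168/0.33 = 658.230 sabins (V = 1349.168 m³).
Additional absorption ΔA = 658.230 − 248.326 = 409.9 sabins.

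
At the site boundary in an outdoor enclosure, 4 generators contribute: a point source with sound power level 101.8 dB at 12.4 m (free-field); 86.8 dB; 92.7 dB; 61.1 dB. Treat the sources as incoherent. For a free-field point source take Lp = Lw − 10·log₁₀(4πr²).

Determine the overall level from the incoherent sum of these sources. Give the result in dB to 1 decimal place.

Source at 12.4 m: Lp = 101.8 − 10·log₁₀(4π·12.4²) = 101.8 − 10·log₁₀(1932.205) = 68.9 dB.
Σ 10^(Lᵢ/10) = 2.35e+09.
L_total = 10·log₁₀(2.35e+09) = 93.7 dB.

93.7 dB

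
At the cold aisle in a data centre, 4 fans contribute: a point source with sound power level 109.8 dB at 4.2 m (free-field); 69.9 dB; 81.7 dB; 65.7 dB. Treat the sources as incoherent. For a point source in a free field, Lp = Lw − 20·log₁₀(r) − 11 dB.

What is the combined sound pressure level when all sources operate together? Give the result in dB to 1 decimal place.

Source at 4.2 m: Lp = 109.8 − 20·log₁₀(4.2) − 11 = 86.3 dB.
Converting to relative power and adding: 10^(86.3/10) + 10^(69.9/10) + 10^(81.7/10) + 10^(65.7/10) = 5.88e+08.
Combined level = 10 log₁₀(5.88e+08) = 87.7 dB.

87.7 dB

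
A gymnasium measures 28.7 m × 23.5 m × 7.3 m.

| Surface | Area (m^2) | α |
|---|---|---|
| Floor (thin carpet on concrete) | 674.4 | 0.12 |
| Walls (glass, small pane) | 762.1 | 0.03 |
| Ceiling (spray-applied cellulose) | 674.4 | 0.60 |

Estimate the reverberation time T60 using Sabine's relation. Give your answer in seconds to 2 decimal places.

Total absorption A = 674.4×0.12 + 762.1×0.03 + 674.4×0.60
  = 80.928 + 22.863 + 404.640 = 508.431 m^2 sabins.
Room volume: 4923.485 m³.
Sabine: RT60 = 0.161 × 4923.485 / 508.431 = 1.56 s.

1.56 s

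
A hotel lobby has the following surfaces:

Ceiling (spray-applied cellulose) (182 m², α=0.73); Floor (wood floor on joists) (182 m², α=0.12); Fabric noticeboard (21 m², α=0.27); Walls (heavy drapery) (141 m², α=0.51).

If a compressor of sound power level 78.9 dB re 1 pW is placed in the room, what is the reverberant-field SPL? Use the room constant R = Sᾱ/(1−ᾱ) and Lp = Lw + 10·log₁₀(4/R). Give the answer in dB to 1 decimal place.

Σ(Sᵢαᵢ) = 182·0.73 + 182·0.12 + 21·0.27 + 141·0.51 = 232.280; total area S = 526.0 m².
ᾱ = 232.280/526.0 = 0.4416; R = Sᾱ/(1−ᾱ) = 232.280/(1−0.4416) = 415.974 m².
Lp = Lw + 10 log₁₀(4/R) = 78.9 -20.17 = 58.7 dB.

58.7 dB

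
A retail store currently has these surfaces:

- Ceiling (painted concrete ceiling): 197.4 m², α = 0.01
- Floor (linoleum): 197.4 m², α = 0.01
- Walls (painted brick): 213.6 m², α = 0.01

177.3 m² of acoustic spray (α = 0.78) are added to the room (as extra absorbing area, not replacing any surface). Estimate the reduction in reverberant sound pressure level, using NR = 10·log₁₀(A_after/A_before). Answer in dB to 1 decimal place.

Total absorption A_before = 197.4·0.01 + 197.4·0.01 + 213.6·0.01
  = 1.974 + 1.974 + 2.136 = 6.084 m² sabins.
Treatment contributes 177.3·0.78 = 138.294 sabins.
New total A_after = 144.378 sabins.
NR = 10·log₁₀(144.378/6.084) = 13.8 dB.

13.8 dB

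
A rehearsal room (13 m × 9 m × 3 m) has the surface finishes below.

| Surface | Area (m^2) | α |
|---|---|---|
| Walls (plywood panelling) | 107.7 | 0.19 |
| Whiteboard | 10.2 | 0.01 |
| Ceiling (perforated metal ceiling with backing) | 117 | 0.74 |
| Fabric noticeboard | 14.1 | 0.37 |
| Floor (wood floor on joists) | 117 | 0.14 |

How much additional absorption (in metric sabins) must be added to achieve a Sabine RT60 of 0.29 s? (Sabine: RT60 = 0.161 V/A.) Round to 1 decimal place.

A₁ = Σ Sᵢαᵢ = 107.7*0.19 + 10.2*0.01 + 117*0.74 + 14.1*0.37 + 117*0.14 = 128.742 sabins.
V = 351 m³. Required absorption A₂ = 0.161 × 351 / 0.29 = 194.866 sabins.
Shortfall: 194.866 − 128.742 = 66.1 sabins.

66.1 sabins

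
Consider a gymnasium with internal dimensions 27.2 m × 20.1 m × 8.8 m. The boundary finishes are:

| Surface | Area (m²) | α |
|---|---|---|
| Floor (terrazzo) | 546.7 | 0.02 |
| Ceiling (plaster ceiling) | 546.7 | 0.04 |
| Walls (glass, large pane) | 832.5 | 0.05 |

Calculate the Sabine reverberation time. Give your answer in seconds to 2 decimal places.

10.41 seconds

Summing Sᵢαᵢ: 10.934 + 21.868 + 41.625 → A = 74.427 sabins.
Room volume: 4811.136 m³.
Sabine: RT60 = 0.161 × 4811.136 / 74.427 = 10.41 s.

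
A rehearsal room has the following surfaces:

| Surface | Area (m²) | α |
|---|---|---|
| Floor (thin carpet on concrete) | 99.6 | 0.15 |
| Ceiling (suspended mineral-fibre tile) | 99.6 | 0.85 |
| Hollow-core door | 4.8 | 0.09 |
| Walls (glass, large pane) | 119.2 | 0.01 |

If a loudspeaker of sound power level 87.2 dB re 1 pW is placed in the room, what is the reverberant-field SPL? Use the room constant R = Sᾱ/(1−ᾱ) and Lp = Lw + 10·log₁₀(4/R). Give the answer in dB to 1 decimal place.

71.5 dB

Σ(Sᵢαᵢ) = 99.6×0.15 + 99.6×0.85 + 4.8×0.09 + 119.2×0.01 = 101.224; total area S = 323.2 m².
ᾱ = 0.3132, so room constant R = A/(1−ᾱ) = 147.385 m².
Lp = 87.2 + 10·log₁₀(4/147.385) = 87.2 + (-15.66) = 71.5 dB.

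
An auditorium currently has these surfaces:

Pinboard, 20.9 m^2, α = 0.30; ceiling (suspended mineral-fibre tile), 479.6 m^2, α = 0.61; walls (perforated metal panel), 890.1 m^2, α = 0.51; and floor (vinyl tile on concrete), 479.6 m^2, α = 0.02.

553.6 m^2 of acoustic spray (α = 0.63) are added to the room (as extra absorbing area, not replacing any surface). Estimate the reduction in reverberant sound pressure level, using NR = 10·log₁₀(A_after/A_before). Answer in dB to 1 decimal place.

A_before = Σ Sᵢαᵢ = 20.9*0.30 + 479.6*0.61 + 890.1*0.51 + 479.6*0.02 = 762.369 sabins.
Added absorption = 553.6 × 0.63 = 348.768 sabins.
A_after = 762.369 + 348.768 = 1111.137 sabins.
Reduction = 10 log₁₀(A_after/A_before) = 10 log₁₀(1.4575) = 1.6 dB.

1.6 dB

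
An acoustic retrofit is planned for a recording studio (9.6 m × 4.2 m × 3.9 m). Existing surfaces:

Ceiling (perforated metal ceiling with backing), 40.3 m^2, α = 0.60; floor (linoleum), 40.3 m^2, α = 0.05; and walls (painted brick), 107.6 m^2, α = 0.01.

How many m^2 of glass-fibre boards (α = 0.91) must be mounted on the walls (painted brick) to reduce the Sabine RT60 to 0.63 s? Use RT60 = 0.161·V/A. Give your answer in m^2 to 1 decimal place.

Summing Sᵢαᵢ: 24.180 + 2.015 + 1.076 → A₁ = 27.271 sabins.
V = 157.248 m³. Target absorption A₂ = 0.161 × 157.248 / 0.63 = 40.186 sabins.
Absorption to add: 40.186 − 27.271 = 12.915 sabins.
Each m^2 of panel replacing the walls (painted brick) adds (0.91 − 0.01) = 0.90 sabins.
Panel area = 12.915 / 0.90 = 14.3 m^2.

14.3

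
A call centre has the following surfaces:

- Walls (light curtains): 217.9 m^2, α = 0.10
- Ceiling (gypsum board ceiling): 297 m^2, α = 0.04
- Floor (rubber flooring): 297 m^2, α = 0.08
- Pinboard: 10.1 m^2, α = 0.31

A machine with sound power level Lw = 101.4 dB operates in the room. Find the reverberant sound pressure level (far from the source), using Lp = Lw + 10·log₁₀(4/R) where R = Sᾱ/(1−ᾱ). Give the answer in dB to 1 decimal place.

Σ(Sᵢαᵢ) = 217.9×0.10 + 297×0.04 + 297×0.08 + 10.1×0.31 = 60.561; total area S = 822.0 m^2.
ᾱ = 60.561/822.0 = 0.0737; R = Sᾱ/(1−ᾱ) = 60.561/(1−0.0737) = 65.379 m^2.
Lp = 101.4 + 10·log₁₀(4/65.379) = 101.4 + (-12.13) = 89.3 dB.

89.3 dB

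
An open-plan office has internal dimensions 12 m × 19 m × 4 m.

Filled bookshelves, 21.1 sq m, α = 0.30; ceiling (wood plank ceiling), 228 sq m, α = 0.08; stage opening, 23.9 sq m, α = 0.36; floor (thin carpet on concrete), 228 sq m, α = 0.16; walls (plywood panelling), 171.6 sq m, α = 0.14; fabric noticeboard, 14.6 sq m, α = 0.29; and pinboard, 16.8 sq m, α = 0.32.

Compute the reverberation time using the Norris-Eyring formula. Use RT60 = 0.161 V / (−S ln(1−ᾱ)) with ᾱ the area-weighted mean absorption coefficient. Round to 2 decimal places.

S = Σ Sᵢ = 704.0 sq m.
Absorption A = 21.1×0.30 + 228×0.08 + 23.9×0.36 + 228×0.16 + 171.6×0.14 + 14.6×0.29 + 16.8×0.32 = 103.288 sabins.
Mean coefficient ᾱ = A/S = 0.1467.
Eyring denominator: −S ln(1−ᾱ) = 111.685.
V = 12 × 19 × 4 = 912 m³.
T = 0.161·V/[−S·ln(1−ᾱ)] = 0.161·912/111.685 = 1.31 s.

1.31 s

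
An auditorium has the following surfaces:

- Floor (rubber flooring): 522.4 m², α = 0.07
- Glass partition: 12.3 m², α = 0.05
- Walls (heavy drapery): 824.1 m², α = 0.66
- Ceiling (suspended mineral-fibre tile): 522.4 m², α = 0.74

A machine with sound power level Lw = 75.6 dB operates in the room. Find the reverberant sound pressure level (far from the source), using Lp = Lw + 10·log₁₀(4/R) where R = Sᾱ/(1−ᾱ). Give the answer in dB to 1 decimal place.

48.6 dB

Σ(Sᵢαᵢ) = 522.4·0.07 + 12.3·0.05 + 824.1·0.66 + 522.4·0.74 = 967.665; total area S = 1881.2 m².
ᾱ = 0.5144, so room constant R = A/(1−ᾱ) = 1992.720 m².
Lp = 75.6 + 10·log₁₀(4/1992.720) = 75.6 + (-26.97) = 48.6 dB.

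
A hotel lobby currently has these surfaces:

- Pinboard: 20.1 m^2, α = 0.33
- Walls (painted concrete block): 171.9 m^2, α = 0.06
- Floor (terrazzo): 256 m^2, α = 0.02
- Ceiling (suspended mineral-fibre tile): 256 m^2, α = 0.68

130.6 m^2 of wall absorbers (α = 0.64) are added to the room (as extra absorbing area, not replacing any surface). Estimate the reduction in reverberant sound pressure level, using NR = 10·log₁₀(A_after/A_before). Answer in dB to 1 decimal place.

1.5 dB

Equivalent absorption area: A_before = 20.1×0.33 + 171.9×0.06 + 256×0.02 + 256×0.68 = 196.147 m^2.
Added absorption = 130.6 × 0.64 = 83.584 sabins.
New total A_after = 279.731 sabins.
Reduction = 10 log₁₀(A_after/A_before) = 10 log₁₀(1.4261) = 1.5 dB.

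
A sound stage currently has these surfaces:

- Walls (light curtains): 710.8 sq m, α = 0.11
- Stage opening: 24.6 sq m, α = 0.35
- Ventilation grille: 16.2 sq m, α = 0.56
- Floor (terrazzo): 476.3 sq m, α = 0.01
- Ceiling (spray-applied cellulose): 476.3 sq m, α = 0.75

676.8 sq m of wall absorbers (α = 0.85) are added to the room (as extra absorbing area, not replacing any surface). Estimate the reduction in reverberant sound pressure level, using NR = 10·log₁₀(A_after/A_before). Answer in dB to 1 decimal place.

3.5 dB

Total absorption A_before = 710.8*0.11 + 24.6*0.35 + 16.2*0.56 + 476.3*0.01 + 476.3*0.75
  = 78.188 + 8.610 + 9.072 + 4.763 + 357.225 = 457.858 sq m sabins.
Added absorption = 676.8 × 0.85 = 575.280 sabins.
New total A_after = 1033.138 sabins.
NR = 10·log₁₀(1033.138/457.858) = 3.5 dB.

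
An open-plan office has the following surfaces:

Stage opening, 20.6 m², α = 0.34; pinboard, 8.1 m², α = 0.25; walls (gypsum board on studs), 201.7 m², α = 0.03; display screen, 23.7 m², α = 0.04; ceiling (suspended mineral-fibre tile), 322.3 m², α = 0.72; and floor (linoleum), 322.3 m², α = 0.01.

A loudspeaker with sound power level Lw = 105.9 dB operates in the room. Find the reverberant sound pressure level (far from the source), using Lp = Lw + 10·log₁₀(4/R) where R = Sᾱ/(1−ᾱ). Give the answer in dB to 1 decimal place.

86.5 dB

A = 251.307 sabins; S = 898.7 m².
ᾱ = 251.307/898.7 = 0.2796; R = Sᾱ/(1−ᾱ) = 251.307/(1−0.2796) = 348.844 m².
Lp = Lw + 10 log₁₀(4/R) = 105.9 -19.41 = 86.5 dB.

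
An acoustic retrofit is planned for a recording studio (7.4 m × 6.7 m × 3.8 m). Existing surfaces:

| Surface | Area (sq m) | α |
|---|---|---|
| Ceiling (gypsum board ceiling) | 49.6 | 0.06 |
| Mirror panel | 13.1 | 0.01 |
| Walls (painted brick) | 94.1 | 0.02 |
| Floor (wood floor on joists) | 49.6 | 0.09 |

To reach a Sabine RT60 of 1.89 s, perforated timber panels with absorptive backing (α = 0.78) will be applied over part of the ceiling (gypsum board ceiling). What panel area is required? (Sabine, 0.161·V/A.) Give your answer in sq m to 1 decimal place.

9.2

Equivalent absorption area: A₁ = 49.6·0.06 + 13.1·0.01 + 94.1·0.02 + 49.6·0.09 = 9.453 sq m.
V = 188.404 m³. Target absorption A₂ = 0.161 × 188.404 / 1.89 = 16.049 sabins.
ΔA needed = 16.049 − 9.453 = 6.596 sabins.
Each sq m of panel replacing the ceiling (gypsum board ceiling) adds (0.78 − 0.06) = 0.72 sabins.
Area = ΔA/Δα = 6.596/0.72 = 9.2 sq m.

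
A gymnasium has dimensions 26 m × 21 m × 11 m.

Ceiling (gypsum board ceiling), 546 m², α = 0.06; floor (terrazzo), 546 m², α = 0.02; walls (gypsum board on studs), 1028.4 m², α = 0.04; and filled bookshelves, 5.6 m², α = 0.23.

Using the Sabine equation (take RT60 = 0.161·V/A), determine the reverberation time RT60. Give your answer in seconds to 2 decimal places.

11.23 seconds

Equivalent absorption area: A = 546×0.06 + 546×0.02 + 1028.4×0.04 + 5.6×0.23 = 86.104 m².
V = 26·21·11 = 6006 m³.
RT60 = 0.161 · V / A = 0.161 × 6006 / 86.104 = 11.23 s.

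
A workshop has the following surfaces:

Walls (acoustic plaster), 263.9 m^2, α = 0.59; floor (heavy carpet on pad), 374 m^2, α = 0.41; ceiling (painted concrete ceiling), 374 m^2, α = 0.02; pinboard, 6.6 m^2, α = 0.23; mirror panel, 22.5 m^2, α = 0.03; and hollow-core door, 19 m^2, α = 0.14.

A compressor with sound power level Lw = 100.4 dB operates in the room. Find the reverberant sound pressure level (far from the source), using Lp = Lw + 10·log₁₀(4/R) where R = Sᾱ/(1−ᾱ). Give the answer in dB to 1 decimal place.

A = 321.374 sabins; S = 1060.0 m^2.
ᾱ = 0.3032, so room constant R = A/(1−ᾱ) = 461.214 m^2.
Lp = 100.4 + 10·log₁₀(4/461.214) = 100.4 + (-20.62) = 79.8 dB.

79.8 dB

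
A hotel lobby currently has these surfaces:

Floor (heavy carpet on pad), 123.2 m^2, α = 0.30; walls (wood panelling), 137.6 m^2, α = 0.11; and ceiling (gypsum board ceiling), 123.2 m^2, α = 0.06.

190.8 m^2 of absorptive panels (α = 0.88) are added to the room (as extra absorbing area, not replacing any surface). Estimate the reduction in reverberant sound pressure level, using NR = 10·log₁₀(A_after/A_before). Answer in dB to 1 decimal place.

5.8 dB

Equivalent absorption area: A_before = 123.2·0.30 + 137.6·0.11 + 123.2·0.06 = 59.488 m^2.
Added absorption = 190.8 × 0.88 = 167.904 sabins.
A_after = 59.488 + 167.904 = 227.392 sabins.
Reduction = 10 log₁₀(A_after/A_before) = 10 log₁₀(3.8225) = 5.8 dB.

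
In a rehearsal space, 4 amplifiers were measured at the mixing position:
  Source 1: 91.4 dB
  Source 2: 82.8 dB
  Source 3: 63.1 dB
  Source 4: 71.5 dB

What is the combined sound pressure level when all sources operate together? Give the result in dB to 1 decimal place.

Sum in the linear (power) domain: Σ 10^(Lᵢ/10) = 10^(91.4/10) + 10^(82.8/10) + 10^(63.1/10) + 10^(71.5/10) = 1.587e+09.
Combined level = 10 log₁₀(1.587e+09) = 92.0 dB.

92.0 dB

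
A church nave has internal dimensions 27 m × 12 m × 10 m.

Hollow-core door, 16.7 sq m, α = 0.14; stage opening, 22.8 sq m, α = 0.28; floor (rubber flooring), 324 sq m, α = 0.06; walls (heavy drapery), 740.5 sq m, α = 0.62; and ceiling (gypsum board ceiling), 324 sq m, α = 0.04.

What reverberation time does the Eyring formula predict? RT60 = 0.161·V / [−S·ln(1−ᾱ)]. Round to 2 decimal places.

0.85 seconds

Total surface area S = 16.7 + 22.8 + 324 + 740.5 + 324 = 1428.0 sq m.
Absorption A = 16.7×0.14 + 22.8×0.28 + 324×0.06 + 740.5×0.62 + 324×0.04 = 500.232 sabins.
Mean coefficient ᾱ = A/S = 0.3503.
Eyring denominator: −S ln(1−ᾱ) = 615.817.
V = 27 × 12 × 10 = 3240 m³.
RT60 = 0.161 × 3240 / 615.817 = 0.85 s.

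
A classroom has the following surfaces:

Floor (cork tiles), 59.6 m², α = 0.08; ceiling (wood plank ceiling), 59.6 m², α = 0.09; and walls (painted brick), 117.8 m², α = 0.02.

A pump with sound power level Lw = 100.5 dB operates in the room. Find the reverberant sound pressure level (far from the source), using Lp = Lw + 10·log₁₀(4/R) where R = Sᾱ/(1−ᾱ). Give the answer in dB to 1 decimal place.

A = 12.488 sabins; S = 237.0 m².
ᾱ = 0.0527, so room constant R = A/(1−ᾱ) = 13.183 m².
Lp = 100.5 + 10·log₁₀(4/13.183) = 100.5 + (-5.18) = 95.3 dB.

95.3 dB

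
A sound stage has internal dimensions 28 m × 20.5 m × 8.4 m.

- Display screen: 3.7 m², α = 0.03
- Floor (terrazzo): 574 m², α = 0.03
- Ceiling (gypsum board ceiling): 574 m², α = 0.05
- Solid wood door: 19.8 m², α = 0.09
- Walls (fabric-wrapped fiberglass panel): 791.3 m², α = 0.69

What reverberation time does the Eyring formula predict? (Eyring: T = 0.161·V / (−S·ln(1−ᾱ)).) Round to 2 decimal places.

1.10 s

Total surface area S = 3.7 + 574 + 574 + 19.8 + 791.3 = 1962.8 m².
Σ(Sᵢαᵢ) = 3.7·0.03 + 574·0.03 + 574·0.05 + 19.8·0.09 + 791.3·0.69 = 593.810.
Mean coefficient ᾱ = A/S = 0.3025.
−S·ln(1−ᾱ) = −1962.8 × ln(1 − 0.3025) = 707.104.
V = 28 × 20.5 × 8.4 = 4821.6 m³.
T = 0.161·V/[−S·ln(1−ᾱ)] = 0.161·4821.6/707.104 = 1.10 s.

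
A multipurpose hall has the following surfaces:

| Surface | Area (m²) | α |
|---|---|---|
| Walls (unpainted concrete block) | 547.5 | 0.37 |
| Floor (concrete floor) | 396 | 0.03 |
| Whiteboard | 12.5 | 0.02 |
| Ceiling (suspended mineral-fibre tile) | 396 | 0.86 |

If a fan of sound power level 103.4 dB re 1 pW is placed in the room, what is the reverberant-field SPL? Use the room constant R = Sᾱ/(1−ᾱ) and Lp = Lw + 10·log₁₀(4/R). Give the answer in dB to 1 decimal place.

79.7 dB

A = 555.265 sabins; S = 1352.0 m².
ᾱ = 555.265/1352.0 = 0.4107; R = Sᾱ/(1−ᾱ) = 555.265/(1−0.4107) = 942.245 m².
Lp = 103.4 + 10·log₁₀(4/942.245) = 103.4 + (-23.72) = 79.7 dB.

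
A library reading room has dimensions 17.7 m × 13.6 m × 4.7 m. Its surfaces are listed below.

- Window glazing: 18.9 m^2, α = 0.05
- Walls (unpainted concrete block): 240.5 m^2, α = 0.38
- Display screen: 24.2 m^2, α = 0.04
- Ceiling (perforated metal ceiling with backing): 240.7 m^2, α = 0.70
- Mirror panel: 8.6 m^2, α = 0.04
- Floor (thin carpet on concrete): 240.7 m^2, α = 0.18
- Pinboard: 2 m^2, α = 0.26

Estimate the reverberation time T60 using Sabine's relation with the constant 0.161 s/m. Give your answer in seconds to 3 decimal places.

A = Σ Sᵢαᵢ = 18.9*0.05 + 240.5*0.38 + 24.2*0.04 + 240.7*0.70 + 8.6*0.04 + 240.7*0.18 + 2*0.26 = 305.983 sabins.
V = 17.7·13.6·4.7 = 1131.384 m³.
Sabine: RT60 = 0.161 × 1131.384 / 305.983 = 0.595 s.

0.595 s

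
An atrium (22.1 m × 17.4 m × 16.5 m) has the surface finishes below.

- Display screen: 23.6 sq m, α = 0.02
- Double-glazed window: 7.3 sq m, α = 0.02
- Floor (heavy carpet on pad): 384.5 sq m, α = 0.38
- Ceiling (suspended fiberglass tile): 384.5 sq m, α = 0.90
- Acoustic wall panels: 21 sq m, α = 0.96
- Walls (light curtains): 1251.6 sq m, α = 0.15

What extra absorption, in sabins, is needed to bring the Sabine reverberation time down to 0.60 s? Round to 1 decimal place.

Summing Sᵢαᵢ: 0.472 + 0.146 + 146.110 + 346.050 + 20.160 + 187.740 → A₁ = 700.678 sabins.
V = 6344.91 m³. Required absorption A₂ = 0.161 × 6344.91 / 0.60 = 1702.551 sabins.
ΔA = A₂ − A₁ = 1702.551 − 700.678 = 1001.9 sabins.

1001.9 sabins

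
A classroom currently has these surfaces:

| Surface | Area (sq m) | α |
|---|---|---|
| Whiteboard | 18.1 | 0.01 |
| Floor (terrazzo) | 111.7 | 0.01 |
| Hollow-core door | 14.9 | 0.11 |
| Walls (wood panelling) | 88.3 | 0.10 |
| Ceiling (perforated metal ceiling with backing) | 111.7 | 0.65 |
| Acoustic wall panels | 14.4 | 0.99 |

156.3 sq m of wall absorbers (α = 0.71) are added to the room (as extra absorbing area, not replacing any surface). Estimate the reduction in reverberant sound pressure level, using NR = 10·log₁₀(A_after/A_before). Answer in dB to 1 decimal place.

A_before = Σ Sᵢαᵢ = 18.1×0.01 + 111.7×0.01 + 14.9×0.11 + 88.3×0.10 + 111.7×0.65 + 14.4×0.99 = 98.628 sabins.
Added absorption = 156.3 × 0.71 = 110.973 sabins.
A_after = 98.628 + 110.973 = 209.601 sabins.
NR = 10·log₁₀(209.601/98.628) = 3.3 dB.

3.3 dB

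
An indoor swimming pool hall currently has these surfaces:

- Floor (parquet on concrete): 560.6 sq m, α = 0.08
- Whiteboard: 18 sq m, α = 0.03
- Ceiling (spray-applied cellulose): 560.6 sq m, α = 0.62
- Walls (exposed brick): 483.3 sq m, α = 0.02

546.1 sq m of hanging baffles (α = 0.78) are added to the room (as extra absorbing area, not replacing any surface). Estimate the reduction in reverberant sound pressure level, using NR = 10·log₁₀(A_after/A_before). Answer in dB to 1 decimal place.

Total absorption A_before = 560.6*0.08 + 18*0.03 + 560.6*0.62 + 483.3*0.02
  = 44.848 + 0.540 + 347.572 + 9.666 = 402.626 sq m sabins.
Added absorption = 546.1 × 0.78 = 425.958 sabins.
A_after = 402.626 + 425.958 = 828.584 sabins.
Reduction = 10 log₁₀(A_after/A_before) = 10 log₁₀(2.0579) = 3.1 dB.

3.1 dB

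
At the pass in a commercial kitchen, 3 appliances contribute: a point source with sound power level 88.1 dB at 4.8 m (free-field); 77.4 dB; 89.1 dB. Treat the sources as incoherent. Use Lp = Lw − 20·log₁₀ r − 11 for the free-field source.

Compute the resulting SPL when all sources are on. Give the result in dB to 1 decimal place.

Source at 4.8 m: Lp = 88.1 − 20·log₁₀(4.8) − 11 = 63.5 dB.
Sum in the linear (power) domain: Σ 10^(Lᵢ/10) = 10^(63.5/10) + 10^(77.4/10) + 10^(89.1/10) = 8.7e+08.
Back to dB: 10·log₁₀ Σ = 89.4 dB.

89.4 dB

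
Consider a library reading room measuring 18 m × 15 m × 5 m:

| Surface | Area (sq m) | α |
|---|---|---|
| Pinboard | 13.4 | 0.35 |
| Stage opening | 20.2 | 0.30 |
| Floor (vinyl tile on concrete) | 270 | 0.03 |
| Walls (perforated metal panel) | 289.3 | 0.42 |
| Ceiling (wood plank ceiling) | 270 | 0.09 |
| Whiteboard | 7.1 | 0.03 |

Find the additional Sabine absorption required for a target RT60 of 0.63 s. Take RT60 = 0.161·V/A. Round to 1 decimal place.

180.1 sabins

Total absorption A₁ = 13.4×0.35 + 20.2×0.30 + 270×0.03 + 289.3×0.42 + 270×0.09 + 7.1×0.03
  = 4.690 + 6.060 + 8.100 + 121.506 + 24.300 + 0.213 = 164.869 sq m sabins.
For T = 0.63 s, need A₂ = 0.161·V/T = 0.161·1350/0.63 = 345.000 sabins.
Shortfall: 345.000 − 164.869 = 180.1 sabins.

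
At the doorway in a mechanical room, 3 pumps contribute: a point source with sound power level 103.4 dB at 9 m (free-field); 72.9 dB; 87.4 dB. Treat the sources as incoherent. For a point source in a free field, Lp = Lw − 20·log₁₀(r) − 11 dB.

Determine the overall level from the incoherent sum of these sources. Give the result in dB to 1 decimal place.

Source at 9 m: Lp = 103.4 − 20·log₁₀(9) − 11 = 73.3 dB.
Converting to relative power and adding: 10^(73.3/10) + 10^(72.9/10) + 10^(87.4/10) = 5.904e+08.
Back to dB: 10·log₁₀ Σ = 87.7 dB.

87.7 dB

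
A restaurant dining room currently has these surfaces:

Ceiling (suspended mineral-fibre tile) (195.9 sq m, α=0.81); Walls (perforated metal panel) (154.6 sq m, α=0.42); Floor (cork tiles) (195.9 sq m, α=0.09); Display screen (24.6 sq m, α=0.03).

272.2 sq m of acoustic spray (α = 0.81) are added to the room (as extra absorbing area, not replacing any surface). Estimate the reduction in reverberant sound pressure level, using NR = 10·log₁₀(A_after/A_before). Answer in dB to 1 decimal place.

2.8 dB

Total absorption A_before = 195.9×0.81 + 154.6×0.42 + 195.9×0.09 + 24.6×0.03
  = 158.679 + 64.932 + 17.631 + 0.738 = 241.980 sq m sabins.
Treatment contributes 272.2·0.81 = 220.482 sabins.
A_after = 241.980 + 220.482 = 462.462 sabins.
Reduction = 10 log₁₀(A_after/A_before) = 10 log₁₀(1.9112) = 2.8 dB.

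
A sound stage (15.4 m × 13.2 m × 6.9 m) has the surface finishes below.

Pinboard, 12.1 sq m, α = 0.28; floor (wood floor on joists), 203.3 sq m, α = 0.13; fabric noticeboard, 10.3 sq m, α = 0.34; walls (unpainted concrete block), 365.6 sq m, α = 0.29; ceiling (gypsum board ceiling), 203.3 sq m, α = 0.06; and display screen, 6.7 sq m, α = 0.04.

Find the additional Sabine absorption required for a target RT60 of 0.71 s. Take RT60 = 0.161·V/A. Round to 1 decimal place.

166.3 sabins

Summing Sᵢαᵢ: 3.388 + 26.429 + 3.502 + 106.024 + 12.198 + 0.268 → A₁ = 151.809 sabins.
For T = 0.71 s, need A₂ = 0.161·V/T = 0.161·1402.632/0.71 = 318.062 sabins.
ΔA = A₂ − A₁ = 318.062 − 151.809 = 166.3 sabins.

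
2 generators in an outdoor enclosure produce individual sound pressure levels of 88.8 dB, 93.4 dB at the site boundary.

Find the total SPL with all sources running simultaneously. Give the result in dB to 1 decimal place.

94.7 dB

Σ 10^(Lᵢ/10) = 2.946e+09.
L_total = 10·log₁₀(2.946e+09) = 94.7 dB.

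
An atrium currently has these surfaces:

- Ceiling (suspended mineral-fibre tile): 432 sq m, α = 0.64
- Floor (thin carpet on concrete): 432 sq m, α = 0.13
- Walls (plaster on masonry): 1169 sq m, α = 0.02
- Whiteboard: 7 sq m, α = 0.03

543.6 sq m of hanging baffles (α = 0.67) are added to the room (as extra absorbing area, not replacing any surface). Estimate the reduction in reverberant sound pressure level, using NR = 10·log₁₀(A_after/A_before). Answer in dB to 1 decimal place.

Summing Sᵢαᵢ: 276.480 + 56.160 + 23.380 + 0.210 → A_before = 356.230 sabins.
Added absorption = 543.6 × 0.67 = 364.212 sabins.
New total A_after = 720.442 sabins.
NR = 10·log₁₀(720.442/356.230) = 3.1 dB.

3.1 dB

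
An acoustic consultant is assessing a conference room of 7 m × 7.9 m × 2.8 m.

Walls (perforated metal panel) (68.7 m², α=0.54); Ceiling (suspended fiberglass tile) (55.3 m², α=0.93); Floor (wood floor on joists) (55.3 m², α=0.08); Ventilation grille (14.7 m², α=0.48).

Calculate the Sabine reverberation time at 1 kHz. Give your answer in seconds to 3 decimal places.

0.249 sec

A = Σ Sᵢαᵢ = 68.7·0.54 + 55.3·0.93 + 55.3·0.08 + 14.7·0.48 = 100.007 sabins.
V = 7·7.9·2.8 = 154.84 m³.
Sabine: RT60 = 0.161 × 154.84 / 100.007 = 0.249 s.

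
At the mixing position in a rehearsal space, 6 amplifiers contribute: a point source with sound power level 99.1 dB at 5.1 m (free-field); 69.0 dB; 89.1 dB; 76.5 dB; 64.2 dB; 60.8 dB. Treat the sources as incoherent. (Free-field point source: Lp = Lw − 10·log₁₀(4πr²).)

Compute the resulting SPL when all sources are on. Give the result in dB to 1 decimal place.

Source at 5.1 m: Lp = 99.1 − 10·log₁₀(4π·5.1²) = 99.1 − 10·log₁₀(326.851) = 74.0 dB.
Σ 10^(Lᵢ/10) = 8.944e+08.
Combined level = 10 log₁₀(8.944e+08) = 89.5 dB.

89.5 dB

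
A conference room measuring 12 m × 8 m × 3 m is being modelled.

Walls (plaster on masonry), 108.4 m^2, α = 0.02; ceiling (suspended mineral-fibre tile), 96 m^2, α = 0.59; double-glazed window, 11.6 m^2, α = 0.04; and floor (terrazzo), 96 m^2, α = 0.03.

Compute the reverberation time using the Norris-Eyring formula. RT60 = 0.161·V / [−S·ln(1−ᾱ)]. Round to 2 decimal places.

0.67 s

Total surface area S = 108.4 + 96 + 11.6 + 96 = 312.0 m^2.
Σ(Sᵢαᵢ) = 108.4·0.02 + 96·0.59 + 11.6·0.04 + 96·0.03 = 62.152.
ᾱ = 62.152 / 312.0 = 0.1992.
Eyring denominator: −S ln(1−ᾱ) = 69.309.
V = 12 × 8 × 3 = 288 m³.
T = 0.161·V/[−S·ln(1−ᾱ)] = 0.161·288/69.309 = 0.67 s.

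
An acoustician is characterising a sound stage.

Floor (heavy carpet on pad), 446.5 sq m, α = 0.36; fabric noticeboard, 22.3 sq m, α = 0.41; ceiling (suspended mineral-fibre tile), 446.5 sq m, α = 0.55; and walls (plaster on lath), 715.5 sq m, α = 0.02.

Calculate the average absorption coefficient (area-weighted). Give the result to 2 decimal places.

S = Σ Sᵢ = 446.5 + 22.3 + 446.5 + 715.5 = 1630.8 sq m.
A = 446.5×0.36 + 22.3×0.41 + 446.5×0.55 + 715.5×0.02 = 429.768 sabins.
ᾱ = 429.768 / 1630.8 = 0.26.

0.26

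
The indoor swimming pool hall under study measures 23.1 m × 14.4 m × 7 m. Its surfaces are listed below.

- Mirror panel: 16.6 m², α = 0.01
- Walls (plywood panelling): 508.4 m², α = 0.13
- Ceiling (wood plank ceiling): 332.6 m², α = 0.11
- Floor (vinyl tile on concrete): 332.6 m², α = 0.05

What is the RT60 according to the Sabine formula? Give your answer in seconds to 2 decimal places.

3.14 s

A = Σ Sᵢαᵢ = 16.6·0.01 + 508.4·0.13 + 332.6·0.11 + 332.6·0.05 = 119.474 sabins.
V = 23.1·14.4·7 = 2328.48 m³.
RT60 = 0.161 · V / A = 0.161 × 2328.48 / 119.474 = 3.14 s.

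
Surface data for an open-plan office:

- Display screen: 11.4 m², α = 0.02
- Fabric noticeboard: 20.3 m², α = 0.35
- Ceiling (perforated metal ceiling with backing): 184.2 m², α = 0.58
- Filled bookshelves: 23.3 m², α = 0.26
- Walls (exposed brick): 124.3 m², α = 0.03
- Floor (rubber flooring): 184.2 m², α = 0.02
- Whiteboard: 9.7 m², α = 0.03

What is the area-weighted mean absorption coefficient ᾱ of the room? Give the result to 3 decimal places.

0.230

Total surface area S = 557.4 m².
Weighted sum Σ Sα = 127.931.
ᾱ = 127.931 / 557.4 = 0.230.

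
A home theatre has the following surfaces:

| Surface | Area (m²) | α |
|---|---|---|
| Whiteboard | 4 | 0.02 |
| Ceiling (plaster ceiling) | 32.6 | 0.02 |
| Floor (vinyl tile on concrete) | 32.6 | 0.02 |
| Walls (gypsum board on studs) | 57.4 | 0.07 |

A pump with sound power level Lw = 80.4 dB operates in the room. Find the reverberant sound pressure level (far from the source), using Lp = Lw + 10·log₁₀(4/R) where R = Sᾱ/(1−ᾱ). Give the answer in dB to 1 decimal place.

A = 5.402 sabins; S = 126.6 m².
ᾱ = 5.402/126.6 = 0.0427; R = Sᾱ/(1−ᾱ) = 5.402/(1−0.0427) = 5.643 m².
Lp = 80.4 + 10·log₁₀(4/5.643) = 80.4 + (-1.49) = 78.9 dB.

78.9 dB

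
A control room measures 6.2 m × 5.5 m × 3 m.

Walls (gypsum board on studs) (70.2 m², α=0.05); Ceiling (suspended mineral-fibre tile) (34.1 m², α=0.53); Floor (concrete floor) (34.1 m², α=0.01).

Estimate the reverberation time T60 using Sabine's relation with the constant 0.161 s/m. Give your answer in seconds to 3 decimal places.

0.751 s

Summing Sᵢαᵢ: 3.510 + 18.073 + 0.341 → A = 21.924 sabins.
Volume V = 6.2 × 5.5 × 3 = 102.3 m³.
Sabine: RT60 = 0.161 × 102.3 / 21.924 = 0.751 s.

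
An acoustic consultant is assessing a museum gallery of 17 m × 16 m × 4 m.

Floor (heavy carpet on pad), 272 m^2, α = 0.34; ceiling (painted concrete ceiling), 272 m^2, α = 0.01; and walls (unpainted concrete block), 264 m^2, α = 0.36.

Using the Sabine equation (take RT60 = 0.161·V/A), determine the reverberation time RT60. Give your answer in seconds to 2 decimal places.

A = Σ Sᵢαᵢ = 272·0.34 + 272·0.01 + 264·0.36 = 190.240 sabins.
Room volume: 1088 m³.
T = 0.161 V/A = 0.161·1088/190.240 = 0.92 s.

0.92 seconds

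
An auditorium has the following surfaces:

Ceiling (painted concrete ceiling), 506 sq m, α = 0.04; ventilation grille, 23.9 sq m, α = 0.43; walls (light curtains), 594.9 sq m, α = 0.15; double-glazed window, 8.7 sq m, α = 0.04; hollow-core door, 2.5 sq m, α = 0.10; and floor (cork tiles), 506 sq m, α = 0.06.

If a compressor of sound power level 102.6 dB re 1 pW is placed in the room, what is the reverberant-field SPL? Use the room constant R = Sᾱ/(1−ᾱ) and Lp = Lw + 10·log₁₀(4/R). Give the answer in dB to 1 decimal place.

86.4 dB

A = 150.710 sabins; S = 1642.0 sq m.
ᾱ = 0.0918, so room constant R = A/(1−ᾱ) = 165.944 sq m.
Lp = Lw + 10 log₁₀(4/R) = 102.6 -16.18 = 86.4 dB.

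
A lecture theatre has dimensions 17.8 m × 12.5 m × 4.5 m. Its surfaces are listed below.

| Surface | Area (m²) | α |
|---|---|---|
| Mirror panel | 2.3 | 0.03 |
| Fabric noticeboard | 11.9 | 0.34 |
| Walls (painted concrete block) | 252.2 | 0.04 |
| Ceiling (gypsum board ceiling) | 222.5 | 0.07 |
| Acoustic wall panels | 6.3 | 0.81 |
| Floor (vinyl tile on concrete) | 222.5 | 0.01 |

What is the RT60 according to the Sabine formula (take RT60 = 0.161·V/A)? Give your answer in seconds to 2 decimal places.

Equivalent absorption area: A = 2.3×0.03 + 11.9×0.34 + 252.2×0.04 + 222.5×0.07 + 6.3×0.81 + 222.5×0.01 = 37.106 m².
V = 17.8·12.5·4.5 = 1001.25 m³.
T = 0.161 V/A = 0.161·1001.25/37.106 = 4.34 s.

4.34 seconds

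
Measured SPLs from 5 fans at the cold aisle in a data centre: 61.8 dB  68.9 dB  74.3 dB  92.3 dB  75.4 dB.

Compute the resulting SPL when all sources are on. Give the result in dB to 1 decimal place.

92.5 dB

Sum in the linear (power) domain: Σ 10^(Lᵢ/10) = 10^(61.8/10) + 10^(68.9/10) + 10^(74.3/10) + 10^(92.3/10) + 10^(75.4/10) = 1.769e+09.
Combined level = 10 log₁₀(1.769e+09) = 92.5 dB.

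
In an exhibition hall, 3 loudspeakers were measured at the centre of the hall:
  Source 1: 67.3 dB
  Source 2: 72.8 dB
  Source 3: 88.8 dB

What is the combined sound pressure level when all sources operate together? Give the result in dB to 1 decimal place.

88.9 dB

Sum in the linear (power) domain: Σ 10^(Lᵢ/10) = 10^(67.3/10) + 10^(72.8/10) + 10^(88.8/10) = 7.83e+08.
Combined level = 10 log₁₀(7.83e+08) = 88.9 dB.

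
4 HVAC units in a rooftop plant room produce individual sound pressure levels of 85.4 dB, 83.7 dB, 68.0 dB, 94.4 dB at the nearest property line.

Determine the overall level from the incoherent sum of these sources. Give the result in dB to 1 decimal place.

95.2 dB

Sum in the linear (power) domain: Σ 10^(Lᵢ/10) = 10^(85.4/10) + 10^(83.7/10) + 10^(68.0/10) + 10^(94.4/10) = 3.342e+09.
Back to dB: 10·log₁₀ Σ = 95.2 dB.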